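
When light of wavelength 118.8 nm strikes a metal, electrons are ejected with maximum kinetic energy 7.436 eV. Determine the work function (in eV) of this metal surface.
3.00 eV

From Einstein's photoelectric equation: KE_max = hf - φ = hc/λ - φ

Rearranging for φ:
φ = hc/λ - KE_max

Calculate photon energy:
E_photon = hc/λ = 10.4364 eV

Therefore:
φ = 10.4364 - 7.436 = 3.00 eV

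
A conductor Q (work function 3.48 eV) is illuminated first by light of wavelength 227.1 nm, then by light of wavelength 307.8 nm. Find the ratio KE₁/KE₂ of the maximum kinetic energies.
3.6116

Using Einstein's equation: KE_max = hc/λ - φ

For λ₁ = 227.1 nm:
E₁ = hc/λ₁ = 5.4595 eV
KE₁ = E₁ - φ = 5.4595 - 3.48 = 1.9795 eV

For λ₂ = 307.8 nm:
E₂ = hc/λ₂ = 4.0281 eV
KE₂ = E₂ - φ = 4.0281 - 3.48 = 0.5481 eV

Ratio: KE₁/KE₂ = 1.9795/0.5481 = 3.6116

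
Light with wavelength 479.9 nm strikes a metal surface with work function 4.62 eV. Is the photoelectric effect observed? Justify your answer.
No

For photoemission, the photon energy must exceed the work function.

Photon energy: E = hc/λ = 2.5835 eV
Work function: φ = 4.62 eV

Since E_photon (2.5835 eV) < φ (4.62 eV), photoemission will NOT occur.
The threshold wavelength is λ₀ = hc/φ = 268.4 nm.
Since 479.9 nm > 268.4 nm, the photons lack sufficient energy.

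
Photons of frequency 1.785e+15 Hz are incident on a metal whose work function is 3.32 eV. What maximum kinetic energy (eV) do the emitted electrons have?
4.0622 eV

Using Einstein's photoelectric equation: KE_max = hf - φ

First, calculate the photon energy:
E_photon = hf = (6.626×10⁻³⁴ J·s)(1.785e+15 Hz)
E_photon = 7.3822 eV

Then, the maximum kinetic energy:
KE_max = E_photon - φ = 7.3822 eV - 3.32 eV = 4.0622 eV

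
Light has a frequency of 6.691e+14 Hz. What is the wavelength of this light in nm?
448.05 nm

Using the wave equation: c = fλ

Solving for wavelength:
λ = c/f = (3×10⁸ m/s) / (6.691e+14 Hz)
λ = 448.05 nm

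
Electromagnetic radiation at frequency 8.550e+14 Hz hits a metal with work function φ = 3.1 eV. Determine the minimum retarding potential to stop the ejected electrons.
0.4360 V

The stopping potential V_s satisfies: eV_s = KE_max

First, find KE_max using Einstein's equation:
E_photon = hf = (6.626×10⁻³⁴ J·s)(8.550e+14 Hz) = 3.5360 eV
KE_max = E_photon - φ = 3.5360 - 3.1 = 0.4360 eV

Since eV_s = KE_max:
V_s = KE_max/e = 0.4360 V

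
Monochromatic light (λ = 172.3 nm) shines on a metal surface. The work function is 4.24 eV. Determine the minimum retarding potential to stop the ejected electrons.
2.9558 V

The stopping potential V_s satisfies: eV_s = KE_max

First, find KE_max using Einstein's equation:
E_photon = hc/λ = 7.1958 eV
KE_max = E_photon - φ = 7.1958 - 4.24 = 2.9558 eV

Since eV_s = KE_max:
V_s = KE_max/e = 2.9558 V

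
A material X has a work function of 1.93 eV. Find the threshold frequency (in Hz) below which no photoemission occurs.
4.6667e+14 Hz

The threshold frequency is when the photon energy equals the work function:
hf₀ = φ

Solving for f₀:
f₀ = φ/h = (1.93 eV × 1.602×10⁻¹⁹ J/eV) / (6.626×10⁻³⁴ J·s)
f₀ = 4.6667e+14 Hz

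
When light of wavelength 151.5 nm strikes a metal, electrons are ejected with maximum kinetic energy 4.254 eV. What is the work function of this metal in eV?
3.93 eV

From Einstein's photoelectric equation: KE_max = hf - φ = hc/λ - φ

Rearranging for φ:
φ = hc/λ - KE_max

Calculate photon energy:
E_photon = hc/λ = 8.1838 eV

Therefore:
φ = 8.1838 - 4.254 = 3.93 eV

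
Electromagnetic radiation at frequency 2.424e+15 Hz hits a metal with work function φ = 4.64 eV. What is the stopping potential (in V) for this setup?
5.3849 V

The stopping potential V_s satisfies: eV_s = KE_max

First, find KE_max using Einstein's equation:
E_photon = hf = (6.626×10⁻³⁴ J·s)(2.424e+15 Hz) = 10.0249 eV
KE_max = E_photon - φ = 10.0249 - 4.64 = 5.3849 eV

Since eV_s = KE_max:
V_s = KE_max/e = 5.3849 V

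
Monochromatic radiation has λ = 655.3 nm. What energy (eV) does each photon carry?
1.8920 eV

Using E = hf = hc/λ:

E = hc/λ = (6.626×10⁻³⁴ J·s)(3×10⁸ m/s) / (655.3×10⁻⁹ m)
E = 1.8920 eV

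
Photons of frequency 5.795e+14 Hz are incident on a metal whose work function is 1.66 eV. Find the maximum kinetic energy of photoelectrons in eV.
0.7366 eV

Using Einstein's photoelectric equation: KE_max = hf - φ

First, calculate the photon energy:
E_photon = hf = (6.626×10⁻³⁴ J·s)(5.795e+14 Hz)
E_photon = 2.3966 eV

Then, the maximum kinetic energy:
KE_max = E_photon - φ = 2.3966 eV - 1.66 eV = 0.7366 eV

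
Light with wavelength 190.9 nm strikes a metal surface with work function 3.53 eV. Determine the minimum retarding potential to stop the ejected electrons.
2.9647 V

The stopping potential V_s satisfies: eV_s = KE_max

First, find KE_max using Einstein's equation:
E_photon = hc/λ = 6.4947 eV
KE_max = E_photon - φ = 6.4947 - 3.53 = 2.9647 eV

Since eV_s = KE_max:
V_s = KE_max/e = 2.9647 V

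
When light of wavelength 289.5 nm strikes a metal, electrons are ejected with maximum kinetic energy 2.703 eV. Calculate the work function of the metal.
1.58 eV

From Einstein's photoelectric equation: KE_max = hf - φ = hc/λ - φ

Rearranging for φ:
φ = hc/λ - KE_max

Calculate photon energy:
E_photon = hc/λ = 4.2827 eV

Therefore:
φ = 4.2827 - 2.703 = 1.58 eV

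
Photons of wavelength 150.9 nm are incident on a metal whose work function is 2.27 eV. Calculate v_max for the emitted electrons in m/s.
1.4463e+06 m/s

First, find the maximum kinetic energy:
E_photon = hc/λ = 8.2163 eV
KE_max = E_photon - φ = 8.2163 - 2.27 = 5.9463 eV

Convert to Joules: KE_max = 5.9463 × 1.602×10⁻¹⁹ J = 9.5270e-19 J

Then use KE = ½mv² to find velocity:
v = √(2·KE/m) = √(2 × 9.5270e-19 J / 9.109e-31 kg)
v = 1.4463e+06 m/s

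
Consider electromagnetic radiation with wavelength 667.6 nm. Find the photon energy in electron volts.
1.8572 eV

Using E = hf = hc/λ:

E = hc/λ = (6.626×10⁻³⁴ J·s)(3×10⁸ m/s) / (667.6×10⁻⁹ m)
E = 1.8572 eV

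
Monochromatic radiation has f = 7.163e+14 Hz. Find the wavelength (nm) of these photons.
418.53 nm

Using the wave equation: c = fλ

Solving for wavelength:
λ = c/f = (3×10⁸ m/s) / (7.163e+14 Hz)
λ = 418.53 nm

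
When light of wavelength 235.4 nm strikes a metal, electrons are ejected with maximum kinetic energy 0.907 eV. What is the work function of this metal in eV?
4.36 eV

From Einstein's photoelectric equation: KE_max = hf - φ = hc/λ - φ

Rearranging for φ:
φ = hc/λ - KE_max

Calculate photon energy:
E_photon = hc/λ = 5.2670 eV

Therefore:
φ = 5.2670 - 0.907 = 4.36 eV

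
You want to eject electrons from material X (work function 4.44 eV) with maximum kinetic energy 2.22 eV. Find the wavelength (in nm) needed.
186.16 nm

From Einstein's equation: KE_max = hc/λ - φ

Rearranging for λ:
hc/λ = KE_max + φ
λ = hc/(KE_max + φ)

Required photon energy:
E_photon = KE_max + φ = 2.22 + 4.44 = 6.66 eV

Required wavelength:
λ = hc/E_photon = (6.626×10⁻³⁴)(3×10⁸) / (6.66 × 1.602×10⁻¹⁹)
λ = 186.16 nm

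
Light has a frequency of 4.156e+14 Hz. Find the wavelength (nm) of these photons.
721.35 nm

Using the wave equation: c = fλ

Solving for wavelength:
λ = c/f = (3×10⁸ m/s) / (4.156e+14 Hz)
λ = 721.35 nm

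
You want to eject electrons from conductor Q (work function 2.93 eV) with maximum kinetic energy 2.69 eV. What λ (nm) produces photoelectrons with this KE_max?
220.61 nm

From Einstein's equation: KE_max = hc/λ - φ

Rearranging for λ:
hc/λ = KE_max + φ
λ = hc/(KE_max + φ)

Required photon energy:
E_photon = KE_max + φ = 2.69 + 2.93 = 5.62 eV

Required wavelength:
λ = hc/E_photon = (6.626×10⁻³⁴)(3×10⁸) / (5.62 × 1.602×10⁻¹⁹)
λ = 220.61 nm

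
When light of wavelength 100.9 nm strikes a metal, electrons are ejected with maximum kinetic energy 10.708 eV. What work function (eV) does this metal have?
1.58 eV

From Einstein's photoelectric equation: KE_max = hf - φ = hc/λ - φ

Rearranging for φ:
φ = hc/λ - KE_max

Calculate photon energy:
E_photon = hc/λ = 12.2878 eV

Therefore:
φ = 12.2878 - 10.708 = 1.58 eV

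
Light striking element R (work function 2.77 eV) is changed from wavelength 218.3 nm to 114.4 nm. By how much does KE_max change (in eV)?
5.1582 eV

Using Einstein's equation: KE_max = hc/λ - φ

For λ₁ = 218.3 nm:
KE₁ = hc/λ₁ - φ = 5.6795 - 2.77 = 2.9095 eV

For λ₂ = 114.4 nm:
KE₂ = hc/λ₂ - φ = 10.8378 - 2.77 = 8.0678 eV

Change in KE:
ΔKE = KE₂ - KE₁ = 8.0678 - 2.9095 = 5.1582 eV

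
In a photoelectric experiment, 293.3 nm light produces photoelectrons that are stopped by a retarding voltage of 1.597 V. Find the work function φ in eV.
2.63 eV

The stopping potential gives the maximum kinetic energy: KE_max = eV_s = 1.597 eV

From Einstein's photoelectric equation: KE_max = hc/λ - φ
Rearranging: φ = hc/λ - KE_max

Calculate photon energy:
E_photon = hc/λ = (6.626×10⁻³⁴ J·s)(3×10⁸ m/s) / (293.3×10⁻⁹ m) = 4.2272 eV

Therefore:
φ = 4.2272 - 1.597 = 2.63 eV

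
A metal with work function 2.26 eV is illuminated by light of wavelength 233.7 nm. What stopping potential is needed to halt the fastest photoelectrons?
3.0453 V

The stopping potential V_s satisfies: eV_s = KE_max

First, find KE_max using Einstein's equation:
E_photon = hc/λ = 5.3053 eV
KE_max = E_photon - φ = 5.3053 - 2.26 = 3.0453 eV

Since eV_s = KE_max:
V_s = KE_max/e = 3.0453 V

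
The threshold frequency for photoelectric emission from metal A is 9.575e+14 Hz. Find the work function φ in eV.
3.96 eV

At the threshold frequency, photon energy equals work function:
φ = hf₀

Calculating:
φ = (6.626×10⁻³⁴ J·s)(9.575e+14 Hz)
φ = 3.96 eV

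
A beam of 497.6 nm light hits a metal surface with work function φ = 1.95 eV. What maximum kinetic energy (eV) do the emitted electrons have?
0.5416 eV

Using Einstein's photoelectric equation: KE_max = hf - φ = hc/λ - φ

First, calculate the photon energy:
E_photon = hc/λ = (6.626×10⁻³⁴ J·s)(3×10⁸ m/s) / (497.6×10⁻⁹ m)
E_photon = 2.4916 eV

Then, the maximum kinetic energy:
KE_max = E_photon - φ = 2.4916 eV - 1.95 eV = 0.5416 eV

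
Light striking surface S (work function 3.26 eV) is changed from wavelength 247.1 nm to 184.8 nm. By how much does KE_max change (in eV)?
1.6915 eV

Using Einstein's equation: KE_max = hc/λ - φ

For λ₁ = 247.1 nm:
KE₁ = hc/λ₁ - φ = 5.0176 - 3.26 = 1.7576 eV

For λ₂ = 184.8 nm:
KE₂ = hc/λ₂ - φ = 6.7091 - 3.26 = 3.4491 eV

Change in KE:
ΔKE = KE₂ - KE₁ = 3.4491 - 1.7576 = 1.6915 eV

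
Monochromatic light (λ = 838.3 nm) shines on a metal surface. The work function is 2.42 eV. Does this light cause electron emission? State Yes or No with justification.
No

For photoemission, the photon energy must exceed the work function.

Photon energy: E = hc/λ = 1.4790 eV
Work function: φ = 2.42 eV

Since E_photon (1.4790 eV) < φ (2.42 eV), photoemission will NOT occur.
The threshold wavelength is λ₀ = hc/φ = 512.3 nm.
Since 838.3 nm > 512.3 nm, the photons lack sufficient energy.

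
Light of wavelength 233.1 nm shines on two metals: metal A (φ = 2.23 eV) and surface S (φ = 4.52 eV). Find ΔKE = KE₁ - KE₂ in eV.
2.2900 eV

Using KE_max = hc/λ - φ for each metal:

Photon energy: E = hc/λ = 5.3189 eV

For metal A (φ₁ = 2.23 eV):
KE₁ = E - φ₁ = 5.3189 - 2.23 = 3.0889 eV

For surface S (φ₂ = 4.52 eV):
KE₂ = E - φ₂ = 5.3189 - 4.52 = 0.7989 eV

Difference:
ΔKE = KE₁ - KE₂ = 3.0889 - 0.7989 = 2.2900 eV

Note: The difference equals the difference in work functions: 4.52 - 2.23 = 2.29 eV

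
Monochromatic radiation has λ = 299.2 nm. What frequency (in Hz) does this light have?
1.0020e+15 Hz

Using the wave equation: c = fλ

Solving for frequency:
f = c/λ = (3×10⁸ m/s) / (299.2×10⁻⁹ m)
f = 1.0020e+15 Hz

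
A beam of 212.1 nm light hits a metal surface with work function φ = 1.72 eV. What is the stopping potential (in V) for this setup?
4.1256 V

The stopping potential V_s satisfies: eV_s = KE_max

First, find KE_max using Einstein's equation:
E_photon = hc/λ = 5.8456 eV
KE_max = E_photon - φ = 5.8456 - 1.72 = 4.1256 eV

Since eV_s = KE_max:
V_s = KE_max/e = 4.1256 V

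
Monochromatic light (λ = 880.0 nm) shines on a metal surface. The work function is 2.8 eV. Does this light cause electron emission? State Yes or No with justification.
No

For photoemission, the photon energy must exceed the work function.

Photon energy: E = hc/λ = 1.4089 eV
Work function: φ = 2.8 eV

Since E_photon (1.4089 eV) < φ (2.8 eV), photoemission will NOT occur.
The threshold wavelength is λ₀ = hc/φ = 442.8 nm.
Since 880.0 nm > 442.8 nm, the photons lack sufficient energy.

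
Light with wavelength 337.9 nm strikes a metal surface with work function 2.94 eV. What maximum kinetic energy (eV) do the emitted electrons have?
0.7293 eV

Using Einstein's photoelectric equation: KE_max = hf - φ = hc/λ - φ

First, calculate the photon energy:
E_photon = hc/λ = (6.626×10⁻³⁴ J·s)(3×10⁸ m/s) / (337.9×10⁻⁹ m)
E_photon = 3.6693 eV

Then, the maximum kinetic energy:
KE_max = E_photon - φ = 3.6693 eV - 2.94 eV = 0.7293 eV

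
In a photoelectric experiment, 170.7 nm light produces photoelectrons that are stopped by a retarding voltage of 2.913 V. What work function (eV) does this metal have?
4.35 eV

The stopping potential gives the maximum kinetic energy: KE_max = eV_s = 2.913 eV

From Einstein's photoelectric equation: KE_max = hc/λ - φ
Rearranging: φ = hc/λ - KE_max

Calculate photon energy:
E_photon = hc/λ = (6.626×10⁻³⁴ J·s)(3×10⁸ m/s) / (170.7×10⁻⁹ m) = 7.2633 eV

Therefore:
φ = 7.2633 - 2.913 = 4.35 eV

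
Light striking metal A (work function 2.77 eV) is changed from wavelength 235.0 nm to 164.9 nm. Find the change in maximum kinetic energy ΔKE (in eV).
2.2428 eV

Using Einstein's equation: KE_max = hc/λ - φ

For λ₁ = 235.0 nm:
KE₁ = hc/λ₁ - φ = 5.2759 - 2.77 = 2.5059 eV

For λ₂ = 164.9 nm:
KE₂ = hc/λ₂ - φ = 7.5188 - 2.77 = 4.7488 eV

Change in KE:
ΔKE = KE₂ - KE₁ = 4.7488 - 2.5059 = 2.2428 eV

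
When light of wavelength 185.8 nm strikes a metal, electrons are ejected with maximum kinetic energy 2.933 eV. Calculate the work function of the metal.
3.74 eV

From Einstein's photoelectric equation: KE_max = hf - φ = hc/λ - φ

Rearranging for φ:
φ = hc/λ - KE_max

Calculate photon energy:
E_photon = hc/λ = 6.6730 eV

Therefore:
φ = 6.6730 - 2.933 = 3.74 eV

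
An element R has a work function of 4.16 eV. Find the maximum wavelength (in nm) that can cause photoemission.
298.04 nm

The threshold wavelength is when the photon energy equals the work function:
hc/λ₀ = φ

Solving for λ₀:
λ₀ = hc/φ = (6.626×10⁻³⁴ J·s)(3×10⁸ m/s) / (4.16 eV × 1.602×10⁻¹⁹ J/eV)
λ₀ = 298.04 nm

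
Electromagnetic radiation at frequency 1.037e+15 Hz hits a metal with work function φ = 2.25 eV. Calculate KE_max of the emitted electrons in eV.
2.0387 eV

Using Einstein's photoelectric equation: KE_max = hf - φ

First, calculate the photon energy:
E_photon = hf = (6.626×10⁻³⁴ J·s)(1.037e+15 Hz)
E_photon = 4.2887 eV

Then, the maximum kinetic energy:
KE_max = E_photon - φ = 4.2887 eV - 2.25 eV = 2.0387 eV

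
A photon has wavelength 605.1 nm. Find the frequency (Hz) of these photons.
4.9544e+14 Hz

Using the wave equation: c = fλ

Solving for frequency:
f = c/λ = (3×10⁸ m/s) / (605.1×10⁻⁹ m)
f = 4.9544e+14 Hz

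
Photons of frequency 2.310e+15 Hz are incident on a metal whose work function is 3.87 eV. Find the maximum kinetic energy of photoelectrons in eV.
5.6834 eV

Using Einstein's photoelectric equation: KE_max = hf - φ

First, calculate the photon energy:
E_photon = hf = (6.626×10⁻³⁴ J·s)(2.310e+15 Hz)
E_photon = 9.5534 eV

Then, the maximum kinetic energy:
KE_max = E_photon - φ = 9.5534 eV - 3.87 eV = 5.6834 eV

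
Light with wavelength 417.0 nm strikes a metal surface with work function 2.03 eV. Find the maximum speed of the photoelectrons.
5.7602e+05 m/s

First, find the maximum kinetic energy:
E_photon = hc/λ = 2.9732 eV
KE_max = E_photon - φ = 2.9732 - 2.03 = 0.9432 eV

Convert to Joules: KE_max = 0.9432 × 1.602×10⁻¹⁹ J = 1.5112e-19 J

Then use KE = ½mv² to find velocity:
v = √(2·KE/m) = √(2 × 1.5112e-19 J / 9.109e-31 kg)
v = 5.7602e+05 m/s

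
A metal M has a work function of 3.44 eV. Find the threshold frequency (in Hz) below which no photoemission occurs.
8.3179e+14 Hz

The threshold frequency is when the photon energy equals the work function:
hf₀ = φ

Solving for f₀:
f₀ = φ/h = (3.44 eV × 1.602×10⁻¹⁹ J/eV) / (6.626×10⁻³⁴ J·s)
f₀ = 8.3179e+14 Hz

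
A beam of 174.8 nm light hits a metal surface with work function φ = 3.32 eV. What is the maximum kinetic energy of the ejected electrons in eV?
3.7729 eV

Using Einstein's photoelectric equation: KE_max = hf - φ = hc/λ - φ

First, calculate the photon energy:
E_photon = hc/λ = (6.626×10⁻³⁴ J·s)(3×10⁸ m/s) / (174.8×10⁻⁹ m)
E_photon = 7.0929 eV

Then, the maximum kinetic energy:
KE_max = E_photon - φ = 7.0929 eV - 3.32 eV = 3.7729 eV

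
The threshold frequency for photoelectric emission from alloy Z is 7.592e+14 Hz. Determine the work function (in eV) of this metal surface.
3.14 eV

At the threshold frequency, photon energy equals work function:
φ = hf₀

Calculating:
φ = (6.626×10⁻³⁴ J·s)(7.592e+14 Hz)
φ = 3.14 eV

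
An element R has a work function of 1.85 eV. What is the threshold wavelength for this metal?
670.18 nm

The threshold wavelength is when the photon energy equals the work function:
hc/λ₀ = φ

Solving for λ₀:
λ₀ = hc/φ = (6.626×10⁻³⁴ J·s)(3×10⁸ m/s) / (1.85 eV × 1.602×10⁻¹⁹ J/eV)
λ₀ = 670.18 nm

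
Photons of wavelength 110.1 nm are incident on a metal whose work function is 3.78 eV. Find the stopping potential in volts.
7.4811 V

The stopping potential V_s satisfies: eV_s = KE_max

First, find KE_max using Einstein's equation:
E_photon = hc/λ = 11.2611 eV
KE_max = E_photon - φ = 11.2611 - 3.78 = 7.4811 eV

Since eV_s = KE_max:
V_s = KE_max/e = 7.4811 V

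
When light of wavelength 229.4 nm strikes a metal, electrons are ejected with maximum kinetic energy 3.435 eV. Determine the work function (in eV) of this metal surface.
1.97 eV

From Einstein's photoelectric equation: KE_max = hf - φ = hc/λ - φ

Rearranging for φ:
φ = hc/λ - KE_max

Calculate photon energy:
E_photon = hc/λ = 5.4047 eV

Therefore:
φ = 5.4047 - 3.435 = 1.97 eV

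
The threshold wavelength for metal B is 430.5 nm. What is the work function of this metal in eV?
2.88 eV

At the threshold wavelength, photon energy equals work function:
φ = hc/λ₀

Calculating:
φ = (6.626×10⁻³⁴ J·s)(3×10⁸ m/s) / (430.5×10⁻⁹ m)
φ = 2.88 eV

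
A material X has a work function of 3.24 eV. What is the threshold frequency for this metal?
7.8343e+14 Hz

The threshold frequency is when the photon energy equals the work function:
hf₀ = φ

Solving for f₀:
f₀ = φ/h = (3.24 eV × 1.602×10⁻¹⁹ J/eV) / (6.626×10⁻³⁴ J·s)
f₀ = 7.8343e+14 Hz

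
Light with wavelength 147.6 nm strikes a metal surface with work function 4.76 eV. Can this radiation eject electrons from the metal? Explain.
Yes

For photoemission, the photon energy must exceed the work function.

Photon energy: E = hc/λ = 8.4000 eV
Work function: φ = 4.76 eV

Since E_photon (8.4000 eV) > φ (4.76 eV), photoemission WILL occur.
The threshold wavelength is λ₀ = hc/φ = 260.5 nm.
Since 147.6 nm < 260.5 nm, the light has sufficient energy.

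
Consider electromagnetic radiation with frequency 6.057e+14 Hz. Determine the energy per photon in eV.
2.5050 eV

Using E = hf:

E = hf = (6.626×10⁻³⁴ J·s)(6.057e+14 Hz)
E = 2.5050 eV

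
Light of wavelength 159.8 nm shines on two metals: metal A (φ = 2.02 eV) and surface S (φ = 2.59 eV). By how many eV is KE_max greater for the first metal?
0.5700 eV

Using KE_max = hc/λ - φ for each metal:

Photon energy: E = hc/λ = 7.7587 eV

For metal A (φ₁ = 2.02 eV):
KE₁ = E - φ₁ = 7.7587 - 2.02 = 5.7387 eV

For surface S (φ₂ = 2.59 eV):
KE₂ = E - φ₂ = 7.7587 - 2.59 = 5.1687 eV

Difference:
ΔKE = KE₁ - KE₂ = 5.7387 - 5.1687 = 0.5700 eV

Note: The difference equals the difference in work functions: 2.59 - 2.02 = 0.57 eV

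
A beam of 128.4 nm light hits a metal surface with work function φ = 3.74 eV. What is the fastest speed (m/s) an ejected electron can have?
1.4426e+06 m/s

First, find the maximum kinetic energy:
E_photon = hc/λ = 9.6561 eV
KE_max = E_photon - φ = 9.6561 - 3.74 = 5.9161 eV

Convert to Joules: KE_max = 5.9161 × 1.602×10⁻¹⁹ J = 9.4786e-19 J

Then use KE = ½mv² to find velocity:
v = √(2·KE/m) = √(2 × 9.4786e-19 J / 9.109e-31 kg)
v = 1.4426e+06 m/s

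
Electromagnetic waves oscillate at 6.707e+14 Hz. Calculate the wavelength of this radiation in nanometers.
446.98 nm

Using the wave equation: c = fλ

Solving for wavelength:
λ = c/f = (3×10⁸ m/s) / (6.707e+14 Hz)
λ = 446.98 nm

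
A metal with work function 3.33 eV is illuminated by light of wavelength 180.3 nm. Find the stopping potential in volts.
3.5466 V

The stopping potential V_s satisfies: eV_s = KE_max

First, find KE_max using Einstein's equation:
E_photon = hc/λ = 6.8766 eV
KE_max = E_photon - φ = 6.8766 - 3.33 = 3.5466 eV

Since eV_s = KE_max:
V_s = KE_max/e = 3.5466 V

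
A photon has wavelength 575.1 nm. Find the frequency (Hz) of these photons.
5.2129e+14 Hz

Using the wave equation: c = fλ

Solving for frequency:
f = c/λ = (3×10⁸ m/s) / (575.1×10⁻⁹ m)
f = 5.2129e+14 Hz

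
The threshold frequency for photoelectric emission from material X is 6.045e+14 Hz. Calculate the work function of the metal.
2.50 eV

At the threshold frequency, photon energy equals work function:
φ = hf₀

Calculating:
φ = (6.626×10⁻³⁴ J·s)(6.045e+14 Hz)
φ = 2.50 eV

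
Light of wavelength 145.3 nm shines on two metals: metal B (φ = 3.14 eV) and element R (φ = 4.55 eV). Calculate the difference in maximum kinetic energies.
1.4100 eV

Using KE_max = hc/λ - φ for each metal:

Photon energy: E = hc/λ = 8.5330 eV

For metal B (φ₁ = 3.14 eV):
KE₁ = E - φ₁ = 8.5330 - 3.14 = 5.3930 eV

For element R (φ₂ = 4.55 eV):
KE₂ = E - φ₂ = 8.5330 - 4.55 = 3.9830 eV

Difference:
ΔKE = KE₁ - KE₂ = 5.3930 - 3.9830 = 1.4100 eV

Note: The difference equals the difference in work functions: 4.55 - 3.14 = 1.41 eV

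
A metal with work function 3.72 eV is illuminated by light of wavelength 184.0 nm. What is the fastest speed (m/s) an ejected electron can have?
1.0304e+06 m/s

First, find the maximum kinetic energy:
E_photon = hc/λ = 6.7383 eV
KE_max = E_photon - φ = 6.7383 - 3.72 = 3.0183 eV

Convert to Joules: KE_max = 3.0183 × 1.602×10⁻¹⁹ J = 4.8358e-19 J

Then use KE = ½mv² to find velocity:
v = √(2·KE/m) = √(2 × 4.8358e-19 J / 9.109e-31 kg)
v = 1.0304e+06 m/s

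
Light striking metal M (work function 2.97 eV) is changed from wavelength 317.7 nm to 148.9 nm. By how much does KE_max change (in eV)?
4.4241 eV

Using Einstein's equation: KE_max = hc/λ - φ

For λ₁ = 317.7 nm:
KE₁ = hc/λ₁ - φ = 3.9026 - 2.97 = 0.9326 eV

For λ₂ = 148.9 nm:
KE₂ = hc/λ₂ - φ = 8.3267 - 2.97 = 5.3567 eV

Change in KE:
ΔKE = KE₂ - KE₁ = 5.3567 - 0.9326 = 4.4241 eV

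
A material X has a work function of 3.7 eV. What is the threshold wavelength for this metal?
335.09 nm

The threshold wavelength is when the photon energy equals the work function:
hc/λ₀ = φ

Solving for λ₀:
λ₀ = hc/φ = (6.626×10⁻³⁴ J·s)(3×10⁸ m/s) / (3.7 eV × 1.602×10⁻¹⁹ J/eV)
λ₀ = 335.09 nm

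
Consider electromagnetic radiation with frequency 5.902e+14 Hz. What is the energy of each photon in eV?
2.4409 eV

Using E = hf:

E = hf = (6.626×10⁻³⁴ J·s)(5.902e+14 Hz)
E = 2.4409 eV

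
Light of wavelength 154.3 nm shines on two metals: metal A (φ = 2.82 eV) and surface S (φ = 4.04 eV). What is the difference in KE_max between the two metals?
1.2200 eV

Using KE_max = hc/λ - φ for each metal:

Photon energy: E = hc/λ = 8.0353 eV

For metal A (φ₁ = 2.82 eV):
KE₁ = E - φ₁ = 8.0353 - 2.82 = 5.2153 eV

For surface S (φ₂ = 4.04 eV):
KE₂ = E - φ₂ = 8.0353 - 4.04 = 3.9953 eV

Difference:
ΔKE = KE₁ - KE₂ = 5.2153 - 3.9953 = 1.2200 eV

Note: The difference equals the difference in work functions: 4.04 - 2.82 = 1.22 eV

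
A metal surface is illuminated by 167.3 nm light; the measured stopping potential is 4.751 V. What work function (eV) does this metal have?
2.66 eV

The stopping potential gives the maximum kinetic energy: KE_max = eV_s = 4.751 eV

From Einstein's photoelectric equation: KE_max = hc/λ - φ
Rearranging: φ = hc/λ - KE_max

Calculate photon energy:
E_photon = hc/λ = (6.626×10⁻³⁴ J·s)(3×10⁸ m/s) / (167.3×10⁻⁹ m) = 7.4109 eV

Therefore:
φ = 7.4109 - 4.751 = 2.66 eV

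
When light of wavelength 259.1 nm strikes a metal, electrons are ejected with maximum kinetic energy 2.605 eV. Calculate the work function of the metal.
2.18 eV

From Einstein's photoelectric equation: KE_max = hf - φ = hc/λ - φ

Rearranging for φ:
φ = hc/λ - KE_max

Calculate photon energy:
E_photon = hc/λ = 4.7852 eV

Therefore:
φ = 4.7852 - 2.605 = 2.18 eV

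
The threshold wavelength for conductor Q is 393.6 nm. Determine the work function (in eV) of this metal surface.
3.15 eV

At the threshold wavelength, photon energy equals work function:
φ = hc/λ₀

Calculating:
φ = (6.626×10⁻³⁴ J·s)(3×10⁸ m/s) / (393.6×10⁻⁹ m)
φ = 3.15 eV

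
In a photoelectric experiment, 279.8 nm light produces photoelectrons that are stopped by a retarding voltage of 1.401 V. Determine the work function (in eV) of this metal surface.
3.03 eV

The stopping potential gives the maximum kinetic energy: KE_max = eV_s = 1.401 eV

From Einstein's photoelectric equation: KE_max = hc/λ - φ
Rearranging: φ = hc/λ - KE_max

Calculate photon energy:
E_photon = hc/λ = (6.626×10⁻³⁴ J·s)(3×10⁸ m/s) / (279.8×10⁻⁹ m) = 4.4312 eV

Therefore:
φ = 4.4312 - 1.401 = 3.03 eV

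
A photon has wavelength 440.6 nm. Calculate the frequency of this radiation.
6.8042e+14 Hz

Using the wave equation: c = fλ

Solving for frequency:
f = c/λ = (3×10⁸ m/s) / (440.6×10⁻⁹ m)
f = 6.8042e+14 Hz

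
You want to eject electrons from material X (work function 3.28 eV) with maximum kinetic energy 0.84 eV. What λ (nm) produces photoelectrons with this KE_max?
300.93 nm

From Einstein's equation: KE_max = hc/λ - φ

Rearranging for λ:
hc/λ = KE_max + φ
λ = hc/(KE_max + φ)

Required photon energy:
E_photon = KE_max + φ = 0.84 + 3.28 = 4.12 eV

Required wavelength:
λ = hc/E_photon = (6.626×10⁻³⁴)(3×10⁸) / (4.12 × 1.602×10⁻¹⁹)
λ = 300.93 nm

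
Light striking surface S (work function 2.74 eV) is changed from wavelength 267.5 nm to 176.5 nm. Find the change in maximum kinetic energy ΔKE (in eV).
2.3897 eV

Using Einstein's equation: KE_max = hc/λ - φ

For λ₁ = 267.5 nm:
KE₁ = hc/λ₁ - φ = 4.6349 - 2.74 = 1.8949 eV

For λ₂ = 176.5 nm:
KE₂ = hc/λ₂ - φ = 7.0246 - 2.74 = 4.2846 eV

Change in KE:
ΔKE = KE₂ - KE₁ = 4.2846 - 1.8949 = 2.3897 eV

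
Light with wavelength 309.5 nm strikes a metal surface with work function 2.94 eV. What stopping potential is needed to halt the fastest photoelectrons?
1.0660 V

The stopping potential V_s satisfies: eV_s = KE_max

First, find KE_max using Einstein's equation:
E_photon = hc/λ = 4.0060 eV
KE_max = E_photon - φ = 4.0060 - 2.94 = 1.0660 eV

Since eV_s = KE_max:
V_s = KE_max/e = 1.0660 V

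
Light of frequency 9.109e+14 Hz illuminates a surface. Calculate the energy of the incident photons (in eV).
3.7672 eV

Using E = hf:

E = hf = (6.626×10⁻³⁴ J·s)(9.109e+14 Hz)
E = 3.7672 eV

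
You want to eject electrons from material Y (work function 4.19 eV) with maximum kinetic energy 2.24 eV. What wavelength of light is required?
192.82 nm

From Einstein's equation: KE_max = hc/λ - φ

Rearranging for λ:
hc/λ = KE_max + φ
λ = hc/(KE_max + φ)

Required photon energy:
E_photon = KE_max + φ = 2.24 + 4.19 = 6.43 eV

Required wavelength:
λ = hc/E_photon = (6.626×10⁻³⁴)(3×10⁸) / (6.43 × 1.602×10⁻¹⁹)
λ = 192.82 nm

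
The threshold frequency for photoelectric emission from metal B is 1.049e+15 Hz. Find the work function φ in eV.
4.34 eV

At the threshold frequency, photon energy equals work function:
φ = hf₀

Calculating:
φ = (6.626×10⁻³⁴ J·s)(1.049e+15 Hz)
φ = 4.34 eV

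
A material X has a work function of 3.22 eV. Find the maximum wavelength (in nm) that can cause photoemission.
385.04 nm

The threshold wavelength is when the photon energy equals the work function:
hc/λ₀ = φ

Solving for λ₀:
λ₀ = hc/φ = (6.626×10⁻³⁴ J·s)(3×10⁸ m/s) / (3.22 eV × 1.602×10⁻¹⁹ J/eV)
λ₀ = 385.04 nm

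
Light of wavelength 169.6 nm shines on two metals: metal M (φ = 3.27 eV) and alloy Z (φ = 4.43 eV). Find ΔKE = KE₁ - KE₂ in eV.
1.1600 eV

Using KE_max = hc/λ - φ for each metal:

Photon energy: E = hc/λ = 7.3104 eV

For metal M (φ₁ = 3.27 eV):
KE₁ = E - φ₁ = 7.3104 - 3.27 = 4.0404 eV

For alloy Z (φ₂ = 4.43 eV):
KE₂ = E - φ₂ = 7.3104 - 4.43 = 2.8804 eV

Difference:
ΔKE = KE₁ - KE₂ = 4.0404 - 2.8804 = 1.1600 eV

Note: The difference equals the difference in work functions: 4.43 - 3.27 = 1.16 eV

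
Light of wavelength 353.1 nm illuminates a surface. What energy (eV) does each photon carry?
3.5113 eV

Using E = hf = hc/λ:

E = hc/λ = (6.626×10⁻³⁴ J·s)(3×10⁸ m/s) / (353.1×10⁻⁹ m)
E = 3.5113 eV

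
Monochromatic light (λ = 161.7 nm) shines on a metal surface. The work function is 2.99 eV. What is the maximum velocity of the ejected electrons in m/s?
1.2827e+06 m/s

First, find the maximum kinetic energy:
E_photon = hc/λ = 7.6675 eV
KE_max = E_photon - φ = 7.6675 - 2.99 = 4.6775 eV

Convert to Joules: KE_max = 4.6775 × 1.602×10⁻¹⁹ J = 7.4943e-19 J

Then use KE = ½mv² to find velocity:
v = √(2·KE/m) = √(2 × 7.4943e-19 J / 9.109e-31 kg)
v = 1.2827e+06 m/s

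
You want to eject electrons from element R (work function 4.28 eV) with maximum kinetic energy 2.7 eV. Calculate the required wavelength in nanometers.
177.63 nm

From Einstein's equation: KE_max = hc/λ - φ

Rearranging for λ:
hc/λ = KE_max + φ
λ = hc/(KE_max + φ)

Required photon energy:
E_photon = KE_max + φ = 2.7 + 4.28 = 6.98 eV

Required wavelength:
λ = hc/E_photon = (6.626×10⁻³⁴)(3×10⁸) / (6.98 × 1.602×10⁻¹⁹)
λ = 177.63 nm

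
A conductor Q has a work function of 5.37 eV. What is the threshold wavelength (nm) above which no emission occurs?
230.88 nm

The threshold wavelength is when the photon energy equals the work function:
hc/λ₀ = φ

Solving for λ₀:
λ₀ = hc/φ = (6.626×10⁻³⁴ J·s)(3×10⁸ m/s) / (5.37 eV × 1.602×10⁻¹⁹ J/eV)
λ₀ = 230.88 nm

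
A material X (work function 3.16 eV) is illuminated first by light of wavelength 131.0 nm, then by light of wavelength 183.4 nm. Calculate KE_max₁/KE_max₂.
1.7511

Using Einstein's equation: KE_max = hc/λ - φ

For λ₁ = 131.0 nm:
E₁ = hc/λ₁ = 9.4644 eV
KE₁ = E₁ - φ = 9.4644 - 3.16 = 6.3044 eV

For λ₂ = 183.4 nm:
E₂ = hc/λ₂ = 6.7603 eV
KE₂ = E₂ - φ = 6.7603 - 3.16 = 3.6003 eV

Ratio: KE₁/KE₂ = 6.3044/3.6003 = 1.7511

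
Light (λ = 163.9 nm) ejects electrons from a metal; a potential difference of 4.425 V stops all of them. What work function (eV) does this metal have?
3.14 eV

The stopping potential gives the maximum kinetic energy: KE_max = eV_s = 4.425 eV

From Einstein's photoelectric equation: KE_max = hc/λ - φ
Rearranging: φ = hc/λ - KE_max

Calculate photon energy:
E_photon = hc/λ = (6.626×10⁻³⁴ J·s)(3×10⁸ m/s) / (163.9×10⁻⁹ m) = 7.5646 eV

Therefore:
φ = 7.5646 - 4.425 = 3.14 eV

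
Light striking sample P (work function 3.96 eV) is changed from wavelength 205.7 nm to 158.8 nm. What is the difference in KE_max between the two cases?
1.7801 eV

Using Einstein's equation: KE_max = hc/λ - φ

For λ₁ = 205.7 nm:
KE₁ = hc/λ₁ - φ = 6.0274 - 3.96 = 2.0674 eV

For λ₂ = 158.8 nm:
KE₂ = hc/λ₂ - φ = 7.8076 - 3.96 = 3.8476 eV

Change in KE:
ΔKE = KE₂ - KE₁ = 3.8476 - 2.0674 = 1.7801 eV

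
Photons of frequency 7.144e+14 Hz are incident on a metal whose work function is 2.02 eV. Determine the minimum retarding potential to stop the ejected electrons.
0.9345 V

The stopping potential V_s satisfies: eV_s = KE_max

First, find KE_max using Einstein's equation:
E_photon = hf = (6.626×10⁻³⁴ J·s)(7.144e+14 Hz) = 2.9545 eV
KE_max = E_photon - φ = 2.9545 - 2.02 = 0.9345 eV

Since eV_s = KE_max:
V_s = KE_max/e = 0.9345 V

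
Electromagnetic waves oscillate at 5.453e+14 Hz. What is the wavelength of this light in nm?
549.78 nm

Using the wave equation: c = fλ

Solving for wavelength:
λ = c/f = (3×10⁸ m/s) / (5.453e+14 Hz)
λ = 549.78 nm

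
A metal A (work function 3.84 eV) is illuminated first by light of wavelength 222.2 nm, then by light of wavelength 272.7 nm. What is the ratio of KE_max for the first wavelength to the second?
2.4625

Using Einstein's equation: KE_max = hc/λ - φ

For λ₁ = 222.2 nm:
E₁ = hc/λ₁ = 5.5798 eV
KE₁ = E₁ - φ = 5.5798 - 3.84 = 1.7398 eV

For λ₂ = 272.7 nm:
E₂ = hc/λ₂ = 4.5465 eV
KE₂ = E₂ - φ = 4.5465 - 3.84 = 0.7065 eV

Ratio: KE₁/KE₂ = 1.7398/0.7065 = 2.4625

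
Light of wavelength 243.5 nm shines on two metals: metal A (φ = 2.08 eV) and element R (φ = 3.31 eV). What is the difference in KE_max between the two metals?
1.2300 eV

Using KE_max = hc/λ - φ for each metal:

Photon energy: E = hc/λ = 5.0918 eV

For metal A (φ₁ = 2.08 eV):
KE₁ = E - φ₁ = 5.0918 - 2.08 = 3.0118 eV

For element R (φ₂ = 3.31 eV):
KE₂ = E - φ₂ = 5.0918 - 3.31 = 1.7818 eV

Difference:
ΔKE = KE₁ - KE₂ = 3.0118 - 1.7818 = 1.2300 eV

Note: The difference equals the difference in work functions: 3.31 - 2.08 = 1.23 eV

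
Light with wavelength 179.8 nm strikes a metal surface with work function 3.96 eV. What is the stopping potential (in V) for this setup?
2.9357 V

The stopping potential V_s satisfies: eV_s = KE_max

First, find KE_max using Einstein's equation:
E_photon = hc/λ = 6.8957 eV
KE_max = E_photon - φ = 6.8957 - 3.96 = 2.9357 eV

Since eV_s = KE_max:
V_s = KE_max/e = 2.9357 V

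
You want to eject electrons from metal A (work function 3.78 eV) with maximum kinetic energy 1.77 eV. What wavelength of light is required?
223.39 nm

From Einstein's equation: KE_max = hc/λ - φ

Rearranging for λ:
hc/λ = KE_max + φ
λ = hc/(KE_max + φ)

Required photon energy:
E_photon = KE_max + φ = 1.77 + 3.78 = 5.55 eV

Required wavelength:
λ = hc/E_photon = (6.626×10⁻³⁴)(3×10⁸) / (5.55 × 1.602×10⁻¹⁹)
λ = 223.39 nm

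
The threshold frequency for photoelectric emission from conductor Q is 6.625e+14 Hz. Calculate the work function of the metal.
2.74 eV

At the threshold frequency, photon energy equals work function:
φ = hf₀

Calculating:
φ = (6.626×10⁻³⁴ J·s)(6.625e+14 Hz)
φ = 2.74 eV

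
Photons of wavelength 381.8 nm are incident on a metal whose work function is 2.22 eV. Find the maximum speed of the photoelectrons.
6.0116e+05 m/s

First, find the maximum kinetic energy:
E_photon = hc/λ = 3.2474 eV
KE_max = E_photon - φ = 3.2474 - 2.22 = 1.0274 eV

Convert to Joules: KE_max = 1.0274 × 1.602×10⁻¹⁹ J = 1.6460e-19 J

Then use KE = ½mv² to find velocity:
v = √(2·KE/m) = √(2 × 1.6460e-19 J / 9.109e-31 kg)
v = 6.0116e+05 m/s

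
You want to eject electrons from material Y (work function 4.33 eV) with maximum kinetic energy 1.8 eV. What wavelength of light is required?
202.26 nm

From Einstein's equation: KE_max = hc/λ - φ

Rearranging for λ:
hc/λ = KE_max + φ
λ = hc/(KE_max + φ)

Required photon energy:
E_photon = KE_max + φ = 1.8 + 4.33 = 6.13 eV

Required wavelength:
λ = hc/E_photon = (6.626×10⁻³⁴)(3×10⁸) / (6.13 × 1.602×10⁻¹⁹)
λ = 202.26 nm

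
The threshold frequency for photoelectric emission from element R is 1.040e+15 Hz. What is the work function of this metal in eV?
4.30 eV

At the threshold frequency, photon energy equals work function:
φ = hf₀

Calculating:
φ = (6.626×10⁻³⁴ J·s)(1.040e+15 Hz)
φ = 4.30 eV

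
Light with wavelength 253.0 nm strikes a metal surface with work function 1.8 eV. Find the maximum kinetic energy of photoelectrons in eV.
3.1006 eV

Using Einstein's photoelectric equation: KE_max = hf - φ = hc/λ - φ

First, calculate the photon energy:
E_photon = hc/λ = (6.626×10⁻³⁴ J·s)(3×10⁸ m/s) / (253.0×10⁻⁹ m)
E_photon = 4.9006 eV

Then, the maximum kinetic energy:
KE_max = E_photon - φ = 4.9006 eV - 1.8 eV = 3.1006 eV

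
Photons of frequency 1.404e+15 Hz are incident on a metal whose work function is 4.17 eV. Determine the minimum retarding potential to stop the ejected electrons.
1.6365 V

The stopping potential V_s satisfies: eV_s = KE_max

First, find KE_max using Einstein's equation:
E_photon = hf = (6.626×10⁻³⁴ J·s)(1.404e+15 Hz) = 5.8065 eV
KE_max = E_photon - φ = 5.8065 - 4.17 = 1.6365 eV

Since eV_s = KE_max:
V_s = KE_max/e = 1.6365 V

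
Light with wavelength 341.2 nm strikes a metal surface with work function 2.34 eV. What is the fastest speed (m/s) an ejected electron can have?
6.7461e+05 m/s

First, find the maximum kinetic energy:
E_photon = hc/λ = 3.6338 eV
KE_max = E_photon - φ = 3.6338 - 2.34 = 1.2938 eV

Convert to Joules: KE_max = 1.2938 × 1.602×10⁻¹⁹ J = 2.0728e-19 J

Then use KE = ½mv² to find velocity:
v = √(2·KE/m) = √(2 × 2.0728e-19 J / 9.109e-31 kg)
v = 6.7461e+05 m/s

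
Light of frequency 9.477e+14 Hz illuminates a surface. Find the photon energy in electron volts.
3.9194 eV

Using E = hf:

E = hf = (6.626×10⁻³⁴ J·s)(9.477e+14 Hz)
E = 3.9194 eV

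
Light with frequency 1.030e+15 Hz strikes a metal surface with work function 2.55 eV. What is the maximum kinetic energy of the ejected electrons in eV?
1.7097 eV

Using Einstein's photoelectric equation: KE_max = hf - φ

First, calculate the photon energy:
E_photon = hf = (6.626×10⁻³⁴ J·s)(1.030e+15 Hz)
E_photon = 4.2597 eV

Then, the maximum kinetic energy:
KE_max = E_photon - φ = 4.2597 eV - 2.55 eV = 1.7097 eV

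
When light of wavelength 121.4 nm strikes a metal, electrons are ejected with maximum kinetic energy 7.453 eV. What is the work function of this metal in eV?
2.76 eV

From Einstein's photoelectric equation: KE_max = hf - φ = hc/λ - φ

Rearranging for φ:
φ = hc/λ - KE_max

Calculate photon energy:
E_photon = hc/λ = 10.2129 eV

Therefore:
φ = 10.2129 - 7.453 = 2.76 eV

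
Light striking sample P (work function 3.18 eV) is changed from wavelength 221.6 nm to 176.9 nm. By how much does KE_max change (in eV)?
1.4138 eV

Using Einstein's equation: KE_max = hc/λ - φ

For λ₁ = 221.6 nm:
KE₁ = hc/λ₁ - φ = 5.5950 - 3.18 = 2.4150 eV

For λ₂ = 176.9 nm:
KE₂ = hc/λ₂ - φ = 7.0087 - 3.18 = 3.8287 eV

Change in KE:
ΔKE = KE₂ - KE₁ = 3.8287 - 2.4150 = 1.4138 eV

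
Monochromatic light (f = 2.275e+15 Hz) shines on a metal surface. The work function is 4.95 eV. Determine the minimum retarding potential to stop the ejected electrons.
4.4586 V

The stopping potential V_s satisfies: eV_s = KE_max

First, find KE_max using Einstein's equation:
E_photon = hf = (6.626×10⁻³⁴ J·s)(2.275e+15 Hz) = 9.4086 eV
KE_max = E_photon - φ = 9.4086 - 4.95 = 4.4586 eV

Since eV_s = KE_max:
V_s = KE_max/e = 4.4586 V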